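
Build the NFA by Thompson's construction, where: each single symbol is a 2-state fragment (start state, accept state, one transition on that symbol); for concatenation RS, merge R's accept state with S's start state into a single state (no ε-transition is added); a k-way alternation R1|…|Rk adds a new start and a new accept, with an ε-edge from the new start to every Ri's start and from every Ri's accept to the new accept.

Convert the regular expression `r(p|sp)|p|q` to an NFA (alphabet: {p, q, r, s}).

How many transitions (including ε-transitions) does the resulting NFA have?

16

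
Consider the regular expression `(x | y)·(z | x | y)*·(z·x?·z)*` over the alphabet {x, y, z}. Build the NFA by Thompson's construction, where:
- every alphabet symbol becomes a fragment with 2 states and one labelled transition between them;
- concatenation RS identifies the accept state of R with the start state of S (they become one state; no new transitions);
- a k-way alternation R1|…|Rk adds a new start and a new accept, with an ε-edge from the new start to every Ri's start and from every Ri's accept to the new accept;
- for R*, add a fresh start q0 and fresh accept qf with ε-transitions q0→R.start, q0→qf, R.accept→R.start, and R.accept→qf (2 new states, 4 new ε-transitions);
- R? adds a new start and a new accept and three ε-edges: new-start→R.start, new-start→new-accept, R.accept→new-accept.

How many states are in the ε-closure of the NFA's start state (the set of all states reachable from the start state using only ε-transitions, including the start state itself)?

Work bottom-up. For each fragment F, track |ε-closure(F.start)| and whether F's accept lies in that closure (i.e. whether F accepts ε). A single-symbol fragment has closure size 1 and does not accept ε.
  x | y : new start ε-reaches every alternative's start; none of them accept ε, so the new accept is not reached: C = 1 + 1 + 1 = 3
  z | x | y : new start ε-reaches every alternative's start; none of them accept ε, so the new accept is not reached: C = 1 + 1 + 1 + 1 = 4
  (z | x | y)* : C = 1 (new start) + 4 (body) + 1 (new accept) = 6
  x? : new start has ε-edges to the inner start and to the new accept, so C = 2 + 1 = 3
  z·x?·z : C equals the left operand's closure size = 1 (its accept is not ε-reachable, so the closure stops there)
  (z·x?·z)* : the star's fresh start ε-reaches both the body's start and the fresh accept: C = 2 + 1 = 3
  (x | y)·(z | x | y)*·(z·x?·z)* : C equals the left operand's closure size = 3 (its accept is not ε-reachable, so the closure stops there)

3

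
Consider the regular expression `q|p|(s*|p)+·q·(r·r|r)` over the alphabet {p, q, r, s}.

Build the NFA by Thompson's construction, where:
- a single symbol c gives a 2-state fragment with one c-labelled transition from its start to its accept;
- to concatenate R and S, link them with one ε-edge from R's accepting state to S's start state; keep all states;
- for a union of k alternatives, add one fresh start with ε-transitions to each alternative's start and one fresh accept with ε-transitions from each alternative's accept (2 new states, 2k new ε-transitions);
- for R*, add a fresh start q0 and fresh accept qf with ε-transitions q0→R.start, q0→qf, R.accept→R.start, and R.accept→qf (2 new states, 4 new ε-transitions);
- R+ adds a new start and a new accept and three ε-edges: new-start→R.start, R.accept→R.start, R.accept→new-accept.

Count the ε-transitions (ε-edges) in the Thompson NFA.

24

By structural recursion:
Each of the 8 symbol leaves contributes 0 ε-transitions.
  s* → 4 ε-transitions
  s*|p → 8 ε-transitions
  (s*|p)+ → 11 ε-transitions
  r·r → 1 ε-transition
  r·r|r → 5 ε-transitions
  (s*|p)+·q·(r·r|r) → 18 ε-transitions
  q|p|(s*|p)+·q·(r·r|r) → 24 ε-transitions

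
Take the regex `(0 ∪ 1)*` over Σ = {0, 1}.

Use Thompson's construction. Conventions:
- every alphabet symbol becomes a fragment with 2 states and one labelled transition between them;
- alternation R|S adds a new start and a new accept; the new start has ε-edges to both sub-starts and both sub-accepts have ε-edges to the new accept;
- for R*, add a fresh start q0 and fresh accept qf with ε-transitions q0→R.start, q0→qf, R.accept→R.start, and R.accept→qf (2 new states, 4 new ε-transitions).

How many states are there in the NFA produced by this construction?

8

Recursing over subexpressions:
Each of the 2 symbol leaves contributes a 2-state fragment.
  0 ∪ 1 = 6 states
  (0 ∪ 1)* = 8 states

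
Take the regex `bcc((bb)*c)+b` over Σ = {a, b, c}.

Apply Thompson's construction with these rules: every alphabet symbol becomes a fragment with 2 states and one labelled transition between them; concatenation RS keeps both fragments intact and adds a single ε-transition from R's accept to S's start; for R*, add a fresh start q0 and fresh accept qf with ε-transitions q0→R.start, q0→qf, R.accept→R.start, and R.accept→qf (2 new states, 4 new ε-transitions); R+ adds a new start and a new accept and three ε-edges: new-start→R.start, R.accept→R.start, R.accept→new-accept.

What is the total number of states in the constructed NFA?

18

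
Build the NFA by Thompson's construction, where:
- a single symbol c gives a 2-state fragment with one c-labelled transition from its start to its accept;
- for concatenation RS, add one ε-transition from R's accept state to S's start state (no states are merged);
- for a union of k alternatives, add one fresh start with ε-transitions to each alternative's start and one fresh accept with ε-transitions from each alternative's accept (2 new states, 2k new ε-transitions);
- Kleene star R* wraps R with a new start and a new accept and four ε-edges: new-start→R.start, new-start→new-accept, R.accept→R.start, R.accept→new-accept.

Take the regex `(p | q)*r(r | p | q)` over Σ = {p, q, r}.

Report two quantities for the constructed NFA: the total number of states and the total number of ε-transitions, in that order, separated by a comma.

Recursing over subexpressions:
Each of the 6 symbol leaves contributes 2 states and 0 ε-transitions.
  p | q — 6 states, 4 ε-transitions
  (p | q)* — 8 states, 8 ε-transitions
  r | p | q — 8 states, 6 ε-transitions
  (p | q)*r(r | p | q) — 18 states, 16 ε-transitions

18, 16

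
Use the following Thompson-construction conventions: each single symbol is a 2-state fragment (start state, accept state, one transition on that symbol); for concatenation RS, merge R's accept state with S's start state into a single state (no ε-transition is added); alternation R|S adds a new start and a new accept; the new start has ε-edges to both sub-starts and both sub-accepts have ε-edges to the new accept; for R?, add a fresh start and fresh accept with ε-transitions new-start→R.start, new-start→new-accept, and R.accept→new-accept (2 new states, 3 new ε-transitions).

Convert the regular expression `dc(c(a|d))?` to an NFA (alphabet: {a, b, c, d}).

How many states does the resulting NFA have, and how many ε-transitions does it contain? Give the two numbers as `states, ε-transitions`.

Bottom-up over the parse tree:
Each of the 5 symbol leaves contributes 2 states and 0 ε-transitions.
  a|d : 6 states, 4 ε-transitions
  c(a|d) : 7 states, 4 ε-transitions
  (c(a|d))? : 9 states, 7 ε-transitions
  dc(c(a|d))? : 11 states, 7 ε-transitions

11, 7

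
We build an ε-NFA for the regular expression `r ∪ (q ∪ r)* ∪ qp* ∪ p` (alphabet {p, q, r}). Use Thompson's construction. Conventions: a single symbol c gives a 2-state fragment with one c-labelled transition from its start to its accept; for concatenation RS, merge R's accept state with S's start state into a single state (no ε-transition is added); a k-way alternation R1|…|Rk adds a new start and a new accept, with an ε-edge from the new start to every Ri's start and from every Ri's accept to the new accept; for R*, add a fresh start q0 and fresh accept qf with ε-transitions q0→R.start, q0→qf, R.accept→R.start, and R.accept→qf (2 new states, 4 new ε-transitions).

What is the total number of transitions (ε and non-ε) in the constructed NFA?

26

By structural recursion:
Each of the 6 symbol leaves contributes 1 transition (1 symbol, 0 ε).
  q ∪ r : 6 transitions (2 symbol, 4 ε)
  (q ∪ r)* : 10 transitions (2 symbol, 8 ε)
  p* : 5 transitions (1 symbol, 4 ε)
  qp* : 6 transitions (2 symbol, 4 ε)
  r ∪ (q ∪ r)* ∪ qp* ∪ p : 26 transitions (6 symbol, 20 ε)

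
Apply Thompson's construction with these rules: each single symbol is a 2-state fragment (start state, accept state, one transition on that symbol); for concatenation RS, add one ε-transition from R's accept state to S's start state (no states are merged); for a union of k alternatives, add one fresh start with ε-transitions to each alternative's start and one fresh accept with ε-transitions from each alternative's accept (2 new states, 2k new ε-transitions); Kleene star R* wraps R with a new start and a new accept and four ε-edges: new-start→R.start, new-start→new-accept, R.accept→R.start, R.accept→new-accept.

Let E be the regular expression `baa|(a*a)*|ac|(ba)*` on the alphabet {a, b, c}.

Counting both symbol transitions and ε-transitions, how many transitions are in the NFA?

34

By structural recursion:
Each of the 9 symbol leaves contributes 1 transition (1 symbol, 0 ε).
  baa → 5 transitions (3 symbol, 2 ε)
  a* → 5 transitions (1 symbol, 4 ε)
  a*a → 7 transitions (2 symbol, 5 ε)
  (a*a)* → 11 transitions (2 symbol, 9 ε)
  ac → 3 transitions (2 symbol, 1 ε)
  ba → 3 transitions (2 symbol, 1 ε)
  (ba)* → 7 transitions (2 symbol, 5 ε)
  baa|(a*a)*|ac|(ba)* → 34 transitions (9 symbol, 25 ε)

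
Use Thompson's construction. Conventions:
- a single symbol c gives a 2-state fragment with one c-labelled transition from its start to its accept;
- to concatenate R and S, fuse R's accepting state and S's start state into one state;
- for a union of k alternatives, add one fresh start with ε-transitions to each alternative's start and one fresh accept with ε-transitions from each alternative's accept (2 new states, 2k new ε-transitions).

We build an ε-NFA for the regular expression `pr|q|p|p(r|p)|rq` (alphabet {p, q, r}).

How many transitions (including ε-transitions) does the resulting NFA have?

Per subexpression:
Each of the 9 symbol leaves contributes 1 transition (1 symbol, 0 ε).
  pr — 2 transitions (2 symbol, 0 ε)
  r|p — 6 transitions (2 symbol, 4 ε)
  p(r|p) — 7 transitions (3 symbol, 4 ε)
  rq — 2 transitions (2 symbol, 0 ε)
  pr|q|p|p(r|p)|rq — 23 transitions (9 symbol, 14 ε)

23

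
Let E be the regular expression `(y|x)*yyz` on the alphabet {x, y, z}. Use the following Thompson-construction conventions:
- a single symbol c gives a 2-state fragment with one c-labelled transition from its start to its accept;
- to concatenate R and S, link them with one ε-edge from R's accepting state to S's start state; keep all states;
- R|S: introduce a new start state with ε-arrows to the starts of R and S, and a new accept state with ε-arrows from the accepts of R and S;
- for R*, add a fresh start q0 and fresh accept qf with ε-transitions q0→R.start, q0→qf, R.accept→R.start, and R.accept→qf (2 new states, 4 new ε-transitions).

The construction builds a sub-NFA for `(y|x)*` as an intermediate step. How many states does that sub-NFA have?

Fragment for `(y|x)*`:
Each of the 2 symbol leaves contributes a 2-state fragment.
  y|x = 6 states
  (y|x)* = 8 states

8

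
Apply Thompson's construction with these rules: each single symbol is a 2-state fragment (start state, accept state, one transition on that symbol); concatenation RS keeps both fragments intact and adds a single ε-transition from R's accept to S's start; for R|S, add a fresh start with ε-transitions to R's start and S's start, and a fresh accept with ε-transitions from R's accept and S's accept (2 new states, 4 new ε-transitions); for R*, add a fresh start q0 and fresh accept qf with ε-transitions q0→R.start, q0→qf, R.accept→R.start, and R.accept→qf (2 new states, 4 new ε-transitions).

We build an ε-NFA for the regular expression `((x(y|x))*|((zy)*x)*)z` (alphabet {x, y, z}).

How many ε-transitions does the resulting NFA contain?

24

By structural recursion:
Each of the 7 symbol leaves contributes 0 ε-transitions.
  y|x → 4 ε-transitions
  x(y|x) → 5 ε-transitions
  (x(y|x))* → 9 ε-transitions
  zy → 1 ε-transition
  (zy)* → 5 ε-transitions
  (zy)*x → 6 ε-transitions
  ((zy)*x)* → 10 ε-transitions
  (x(y|x))*|((zy)*x)* → 23 ε-transitions
  ((x(y|x))*|((zy)*x)*)z → 24 ε-transitions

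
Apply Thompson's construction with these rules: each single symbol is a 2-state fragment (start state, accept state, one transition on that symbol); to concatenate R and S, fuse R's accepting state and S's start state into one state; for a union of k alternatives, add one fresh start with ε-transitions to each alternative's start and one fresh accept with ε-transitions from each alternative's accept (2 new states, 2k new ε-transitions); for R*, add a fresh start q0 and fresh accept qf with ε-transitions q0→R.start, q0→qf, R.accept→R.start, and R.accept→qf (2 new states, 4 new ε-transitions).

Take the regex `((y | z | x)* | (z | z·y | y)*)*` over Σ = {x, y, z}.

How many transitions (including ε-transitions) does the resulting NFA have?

Building bottom-up:
Each of the 7 symbol leaves contributes 1 transition (1 symbol, 0 ε).
  y | z | x — 9 transitions (3 symbol, 6 ε)
  (y | z | x)* — 13 transitions (3 symbol, 10 ε)
  z·y — 2 transitions (2 symbol, 0 ε)
  z | z·y | y — 10 transitions (4 symbol, 6 ε)
  (z | z·y | y)* — 14 transitions (4 symbol, 10 ε)
  (y | z | x)* | (z | z·y | y)* — 31 transitions (7 symbol, 24 ε)
  ((y | z | x)* | (z | z·y | y)*)* — 35 transitions (7 symbol, 28 ε)

35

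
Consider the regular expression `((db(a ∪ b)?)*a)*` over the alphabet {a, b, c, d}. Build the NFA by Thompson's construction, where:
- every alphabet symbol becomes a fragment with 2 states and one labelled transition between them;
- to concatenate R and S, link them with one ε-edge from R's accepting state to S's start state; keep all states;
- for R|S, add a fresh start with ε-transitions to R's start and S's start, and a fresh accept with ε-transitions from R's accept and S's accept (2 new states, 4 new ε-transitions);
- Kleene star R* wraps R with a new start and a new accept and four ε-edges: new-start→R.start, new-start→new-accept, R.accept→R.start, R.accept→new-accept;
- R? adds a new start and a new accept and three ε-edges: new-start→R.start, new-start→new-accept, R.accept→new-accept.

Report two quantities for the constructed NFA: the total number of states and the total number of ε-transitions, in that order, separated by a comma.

18, 18

Per subexpression:
Each of the 5 symbol leaves contributes 2 states and 0 ε-transitions.
  a ∪ b : 6 states, 4 ε-transitions
  (a ∪ b)? : 8 states, 7 ε-transitions
  db(a ∪ b)? : 12 states, 9 ε-transitions
  (db(a ∪ b)?)* : 14 states, 13 ε-transitions
  (db(a ∪ b)?)*a : 16 states, 14 ε-transitions
  ((db(a ∪ b)?)*a)* : 18 states, 18 ε-transitions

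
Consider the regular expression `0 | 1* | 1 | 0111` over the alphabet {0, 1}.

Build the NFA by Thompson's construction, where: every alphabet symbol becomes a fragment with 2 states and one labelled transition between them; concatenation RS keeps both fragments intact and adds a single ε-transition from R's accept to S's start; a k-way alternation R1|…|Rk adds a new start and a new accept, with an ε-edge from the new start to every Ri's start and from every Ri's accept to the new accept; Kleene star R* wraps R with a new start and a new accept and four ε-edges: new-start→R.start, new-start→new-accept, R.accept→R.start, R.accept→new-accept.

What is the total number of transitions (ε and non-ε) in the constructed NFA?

22

By structural recursion:
Each of the 7 symbol leaves contributes 1 transition (1 symbol, 0 ε).
  1* — 5 transitions (1 symbol, 4 ε)
  0111 — 7 transitions (4 symbol, 3 ε)
  0 | 1* | 1 | 0111 — 22 transitions (7 symbol, 15 ε)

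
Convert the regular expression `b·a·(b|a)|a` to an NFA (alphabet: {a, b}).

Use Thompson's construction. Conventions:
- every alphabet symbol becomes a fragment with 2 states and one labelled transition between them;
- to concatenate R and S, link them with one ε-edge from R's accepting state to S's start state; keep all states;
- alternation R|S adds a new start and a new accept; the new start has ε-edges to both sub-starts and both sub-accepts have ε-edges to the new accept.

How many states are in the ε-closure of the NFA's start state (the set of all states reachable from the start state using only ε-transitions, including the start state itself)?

Compute the ε-closure size of each fragment's start state recursively; a symbol fragment's start has no outgoing ε-edge, so its closure is just itself (size 1).
  b|a : new start ε-reaches every alternative's start; none of them accept ε, so the new accept is not reached: |closure| = 1 + 1 + 1 = 3
  b·a·(b|a) : |closure| equals the left operand's closure size = 1 (its accept is not ε-reachable, so the closure stops there)
  b·a·(b|a)|a : new start ε-reaches every alternative's start; none of them accept ε, so the new accept is not reached: |closure| = 1 + 1 + 1 = 3

3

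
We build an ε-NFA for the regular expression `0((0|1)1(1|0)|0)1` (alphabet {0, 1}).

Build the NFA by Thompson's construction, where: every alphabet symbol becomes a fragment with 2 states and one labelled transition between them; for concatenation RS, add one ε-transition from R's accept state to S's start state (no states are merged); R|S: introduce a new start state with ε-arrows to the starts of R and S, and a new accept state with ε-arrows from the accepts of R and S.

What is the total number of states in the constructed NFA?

22

Building bottom-up:
Each of the 8 symbol leaves contributes a 2-state fragment.
  0|1 : 6 states
  1|0 : 6 states
  (0|1)1(1|0) : 14 states
  (0|1)1(1|0)|0 : 18 states
  0((0|1)1(1|0)|0)1 : 22 states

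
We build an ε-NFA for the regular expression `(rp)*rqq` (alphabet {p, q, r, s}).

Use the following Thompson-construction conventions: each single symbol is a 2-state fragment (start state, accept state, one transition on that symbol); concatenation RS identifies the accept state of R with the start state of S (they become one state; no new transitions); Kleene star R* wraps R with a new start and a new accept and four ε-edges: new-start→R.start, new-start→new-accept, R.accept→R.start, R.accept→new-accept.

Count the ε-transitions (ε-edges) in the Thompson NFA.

4

By structural recursion:
Each of the 5 symbol leaves contributes 0 ε-transitions.
  rp — 0 ε-transitions
  (rp)* — 4 ε-transitions
  (rp)*rqq — 4 ε-transitions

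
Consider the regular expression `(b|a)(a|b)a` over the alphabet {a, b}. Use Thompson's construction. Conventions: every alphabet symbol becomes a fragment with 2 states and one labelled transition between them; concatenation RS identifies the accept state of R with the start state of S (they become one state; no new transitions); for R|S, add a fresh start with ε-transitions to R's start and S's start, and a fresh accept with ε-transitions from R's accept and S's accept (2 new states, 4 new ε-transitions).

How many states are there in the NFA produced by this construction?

Recursing over subexpressions:
Each of the 5 symbol leaves contributes a 2-state fragment.
  b|a → 6 states
  a|b → 6 states
  (b|a)(a|b)a → 12 states

12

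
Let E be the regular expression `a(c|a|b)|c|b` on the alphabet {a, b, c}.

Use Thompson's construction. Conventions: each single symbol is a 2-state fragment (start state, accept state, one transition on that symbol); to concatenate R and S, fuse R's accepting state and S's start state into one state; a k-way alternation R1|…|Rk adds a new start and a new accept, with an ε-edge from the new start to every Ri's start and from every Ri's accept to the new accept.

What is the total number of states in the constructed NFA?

15

Recursing over subexpressions:
Each of the 6 symbol leaves contributes a 2-state fragment.
  c|a|b — 8 states
  a(c|a|b) — 9 states
  a(c|a|b)|c|b — 15 states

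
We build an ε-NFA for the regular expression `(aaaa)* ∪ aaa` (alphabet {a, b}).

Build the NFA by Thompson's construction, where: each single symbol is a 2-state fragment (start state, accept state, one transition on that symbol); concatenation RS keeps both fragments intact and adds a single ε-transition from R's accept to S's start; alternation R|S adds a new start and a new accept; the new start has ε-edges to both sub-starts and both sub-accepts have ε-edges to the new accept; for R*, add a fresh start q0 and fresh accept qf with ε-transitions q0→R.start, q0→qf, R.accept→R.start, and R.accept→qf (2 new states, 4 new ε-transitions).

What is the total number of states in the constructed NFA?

Recursing over subexpressions:
Each of the 7 symbol leaves contributes a 2-state fragment.
  aaaa = 8 states
  (aaaa)* = 10 states
  aaa = 6 states
  (aaaa)* ∪ aaa = 18 states

18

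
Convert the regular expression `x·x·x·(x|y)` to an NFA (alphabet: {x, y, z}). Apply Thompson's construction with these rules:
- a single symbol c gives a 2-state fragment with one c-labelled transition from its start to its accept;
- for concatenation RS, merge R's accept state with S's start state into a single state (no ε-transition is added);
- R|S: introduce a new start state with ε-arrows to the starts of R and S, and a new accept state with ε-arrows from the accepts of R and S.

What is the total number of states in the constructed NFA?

Bottom-up over the parse tree:
Each of the 5 symbol leaves contributes a 2-state fragment.
  x|y → 6 states
  x·x·x·(x|y) → 9 states

9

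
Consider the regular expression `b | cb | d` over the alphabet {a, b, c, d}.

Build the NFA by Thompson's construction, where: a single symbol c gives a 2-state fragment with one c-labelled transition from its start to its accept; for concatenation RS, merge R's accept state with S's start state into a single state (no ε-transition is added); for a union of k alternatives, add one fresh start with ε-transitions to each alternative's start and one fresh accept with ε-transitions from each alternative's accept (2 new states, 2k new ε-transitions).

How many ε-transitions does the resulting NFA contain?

Bottom-up over the parse tree:
Each of the 4 symbol leaves contributes 0 ε-transitions.
  cb — 0 ε-transitions
  b | cb | d — 6 ε-transitions

6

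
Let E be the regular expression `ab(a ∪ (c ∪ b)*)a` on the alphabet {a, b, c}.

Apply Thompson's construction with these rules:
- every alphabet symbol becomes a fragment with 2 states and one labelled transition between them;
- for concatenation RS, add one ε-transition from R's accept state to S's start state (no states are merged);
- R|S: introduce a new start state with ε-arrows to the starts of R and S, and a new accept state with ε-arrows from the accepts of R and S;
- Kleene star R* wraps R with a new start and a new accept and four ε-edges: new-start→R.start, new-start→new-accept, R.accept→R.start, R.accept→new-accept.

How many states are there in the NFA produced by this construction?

Per subexpression:
Each of the 6 symbol leaves contributes a 2-state fragment.
  c ∪ b — 6 states
  (c ∪ b)* — 8 states
  a ∪ (c ∪ b)* — 12 states
  ab(a ∪ (c ∪ b)*)a — 18 states

18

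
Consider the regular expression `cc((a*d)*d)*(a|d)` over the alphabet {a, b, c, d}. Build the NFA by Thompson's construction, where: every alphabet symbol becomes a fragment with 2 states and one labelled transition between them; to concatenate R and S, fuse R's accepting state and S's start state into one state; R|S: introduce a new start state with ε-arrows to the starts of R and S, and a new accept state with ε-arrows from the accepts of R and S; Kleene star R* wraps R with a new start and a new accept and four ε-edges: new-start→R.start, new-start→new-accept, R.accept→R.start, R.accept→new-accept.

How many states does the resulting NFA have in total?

By structural recursion:
Each of the 7 symbol leaves contributes a 2-state fragment.
  a* — 4 states
  a*d — 5 states
  (a*d)* — 7 states
  (a*d)*d — 8 states
  ((a*d)*d)* — 10 states
  a|d — 6 states
  cc((a*d)*d)*(a|d) — 17 states

17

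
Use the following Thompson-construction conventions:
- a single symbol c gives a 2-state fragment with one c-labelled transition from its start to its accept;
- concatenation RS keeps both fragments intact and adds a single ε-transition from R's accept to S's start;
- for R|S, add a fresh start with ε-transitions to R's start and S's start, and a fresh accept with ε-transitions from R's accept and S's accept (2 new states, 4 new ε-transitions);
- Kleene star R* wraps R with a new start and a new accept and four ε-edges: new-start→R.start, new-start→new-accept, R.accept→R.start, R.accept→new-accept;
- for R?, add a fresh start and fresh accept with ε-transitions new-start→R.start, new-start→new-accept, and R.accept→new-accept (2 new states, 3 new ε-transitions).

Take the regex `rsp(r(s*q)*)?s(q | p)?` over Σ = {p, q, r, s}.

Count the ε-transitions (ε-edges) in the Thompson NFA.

Bottom-up over the parse tree:
Each of the 9 symbol leaves contributes 0 ε-transitions.
  s* : 4 ε-transitions
  s*q : 5 ε-transitions
  (s*q)* : 9 ε-transitions
  r(s*q)* : 10 ε-transitions
  (r(s*q)*)? : 13 ε-transitions
  q | p : 4 ε-transitions
  (q | p)? : 7 ε-transitions
  rsp(r(s*q)*)?s(q | p)? : 25 ε-transitions

25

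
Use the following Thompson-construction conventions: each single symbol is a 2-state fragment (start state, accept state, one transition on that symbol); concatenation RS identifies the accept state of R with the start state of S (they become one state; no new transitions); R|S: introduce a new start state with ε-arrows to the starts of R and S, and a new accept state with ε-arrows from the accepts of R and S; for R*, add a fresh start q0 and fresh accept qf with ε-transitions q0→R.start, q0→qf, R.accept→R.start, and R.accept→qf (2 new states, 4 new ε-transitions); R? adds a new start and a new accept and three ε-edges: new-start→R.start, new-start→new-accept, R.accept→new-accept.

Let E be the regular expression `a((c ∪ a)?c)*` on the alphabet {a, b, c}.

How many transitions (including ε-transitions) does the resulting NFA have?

Bottom-up over the parse tree:
Each of the 4 symbol leaves contributes 1 transition (1 symbol, 0 ε).
  c ∪ a = 6 transitions (2 symbol, 4 ε)
  (c ∪ a)? = 9 transitions (2 symbol, 7 ε)
  (c ∪ a)?c = 10 transitions (3 symbol, 7 ε)
  ((c ∪ a)?c)* = 14 transitions (3 symbol, 11 ε)
  a((c ∪ a)?c)* = 15 transitions (4 symbol, 11 ε)

15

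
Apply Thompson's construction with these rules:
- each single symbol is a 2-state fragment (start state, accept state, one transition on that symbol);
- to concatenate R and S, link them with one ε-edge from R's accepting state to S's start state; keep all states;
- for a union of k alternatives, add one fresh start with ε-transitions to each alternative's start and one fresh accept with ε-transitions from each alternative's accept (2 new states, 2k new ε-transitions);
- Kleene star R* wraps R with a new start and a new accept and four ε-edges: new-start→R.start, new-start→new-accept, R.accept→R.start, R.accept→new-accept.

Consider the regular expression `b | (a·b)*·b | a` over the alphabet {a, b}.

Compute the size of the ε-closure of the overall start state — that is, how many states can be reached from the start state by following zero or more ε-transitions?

Work bottom-up. For each fragment F, track |ε-closure(F.start)| and whether F's accept lies in that closure (i.e. whether F accepts ε). A single-symbol fragment has closure size 1 and does not accept ε.
  a·b : |closure| equals the left operand's closure size = 1 (its accept is not ε-reachable, so the closure stops there)
  (a·b)* : the star's fresh start ε-reaches both the body's start and the fresh accept: |closure| = 2 + 1 = 3
  (a·b)*·b : |closure| = 3 + 1 = 4 (closure spills across the concat boundary because the left factor accepts ε)
  b | (a·b)*·b | a : |closure| = 1 + 1 + 4 + 1 = 7 (the new accept is not ε-reachable since no branch accepts ε)

7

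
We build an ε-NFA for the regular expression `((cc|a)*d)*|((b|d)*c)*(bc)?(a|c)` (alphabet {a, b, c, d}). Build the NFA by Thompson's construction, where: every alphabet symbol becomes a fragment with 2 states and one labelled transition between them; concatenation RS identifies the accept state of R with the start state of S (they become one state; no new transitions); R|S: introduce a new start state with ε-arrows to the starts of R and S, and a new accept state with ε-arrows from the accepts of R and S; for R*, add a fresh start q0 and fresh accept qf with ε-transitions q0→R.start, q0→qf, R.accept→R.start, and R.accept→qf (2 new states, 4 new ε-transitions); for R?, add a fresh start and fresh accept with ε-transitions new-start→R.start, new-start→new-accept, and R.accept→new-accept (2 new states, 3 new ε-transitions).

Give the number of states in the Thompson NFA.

34

By structural recursion:
Each of the 11 symbol leaves contributes a 2-state fragment.
  cc = 3 states
  cc|a = 7 states
  (cc|a)* = 9 states
  (cc|a)*d = 10 states
  ((cc|a)*d)* = 12 states
  b|d = 6 states
  (b|d)* = 8 states
  (b|d)*c = 9 states
  ((b|d)*c)* = 11 states
  bc = 3 states
  (bc)? = 5 states
  a|c = 6 states
  ((b|d)*c)*(bc)?(a|c) = 20 states
  ((cc|a)*d)*|((b|d)*c)*(bc)?(a|c) = 34 states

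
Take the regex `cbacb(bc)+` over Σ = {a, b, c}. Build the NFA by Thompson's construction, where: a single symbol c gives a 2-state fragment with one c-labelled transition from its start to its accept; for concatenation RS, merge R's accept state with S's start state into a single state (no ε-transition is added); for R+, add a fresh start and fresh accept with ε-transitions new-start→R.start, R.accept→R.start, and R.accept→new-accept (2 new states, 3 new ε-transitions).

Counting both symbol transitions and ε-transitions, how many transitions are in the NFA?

10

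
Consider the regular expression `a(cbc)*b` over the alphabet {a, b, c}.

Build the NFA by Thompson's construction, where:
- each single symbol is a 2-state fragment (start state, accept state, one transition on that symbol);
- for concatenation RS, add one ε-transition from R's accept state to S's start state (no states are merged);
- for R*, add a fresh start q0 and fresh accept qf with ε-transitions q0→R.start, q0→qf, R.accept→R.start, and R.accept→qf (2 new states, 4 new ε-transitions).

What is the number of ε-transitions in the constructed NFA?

8

By structural recursion:
Each of the 5 symbol leaves contributes 0 ε-transitions.
  cbc : 2 ε-transitions
  (cbc)* : 6 ε-transitions
  a(cbc)*b : 8 ε-transitions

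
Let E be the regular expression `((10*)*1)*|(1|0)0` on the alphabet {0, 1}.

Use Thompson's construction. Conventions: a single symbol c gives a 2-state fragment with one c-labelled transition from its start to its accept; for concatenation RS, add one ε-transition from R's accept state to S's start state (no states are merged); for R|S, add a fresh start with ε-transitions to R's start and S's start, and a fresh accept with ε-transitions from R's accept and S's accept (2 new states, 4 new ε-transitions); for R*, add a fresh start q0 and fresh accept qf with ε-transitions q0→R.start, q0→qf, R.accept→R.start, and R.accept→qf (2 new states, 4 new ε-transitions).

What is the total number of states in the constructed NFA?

Bottom-up over the parse tree:
Each of the 6 symbol leaves contributes a 2-state fragment.
  0* — 4 states
  10* — 6 states
  (10*)* — 8 states
  (10*)*1 — 10 states
  ((10*)*1)* — 12 states
  1|0 — 6 states
  (1|0)0 — 8 states
  ((10*)*1)*|(1|0)0 — 22 states

22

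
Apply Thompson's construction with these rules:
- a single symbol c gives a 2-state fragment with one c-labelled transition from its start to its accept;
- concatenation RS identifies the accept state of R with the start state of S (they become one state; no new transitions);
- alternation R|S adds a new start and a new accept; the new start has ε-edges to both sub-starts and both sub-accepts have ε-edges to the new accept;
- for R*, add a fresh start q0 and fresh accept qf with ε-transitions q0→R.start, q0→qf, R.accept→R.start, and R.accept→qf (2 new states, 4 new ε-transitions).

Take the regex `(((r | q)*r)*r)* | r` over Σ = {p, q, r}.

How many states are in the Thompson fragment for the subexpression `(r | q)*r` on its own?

9

Fragment for `(r | q)*r`:
Each of the 3 symbol leaves contributes a 2-state fragment.
  r | q : 6 states
  (r | q)* : 8 states
  (r | q)*r : 9 states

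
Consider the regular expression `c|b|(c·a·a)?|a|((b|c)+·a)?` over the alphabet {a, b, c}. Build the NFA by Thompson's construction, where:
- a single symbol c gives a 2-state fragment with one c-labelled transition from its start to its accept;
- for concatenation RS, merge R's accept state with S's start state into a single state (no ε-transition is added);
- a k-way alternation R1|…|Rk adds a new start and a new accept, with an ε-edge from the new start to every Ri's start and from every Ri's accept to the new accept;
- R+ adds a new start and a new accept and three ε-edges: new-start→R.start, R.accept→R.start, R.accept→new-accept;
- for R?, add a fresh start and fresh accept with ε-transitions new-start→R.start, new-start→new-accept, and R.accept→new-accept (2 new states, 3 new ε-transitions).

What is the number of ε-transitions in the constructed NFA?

By structural recursion:
Each of the 9 symbol leaves contributes 0 ε-transitions.
  c·a·a — 0 ε-transitions
  (c·a·a)? — 3 ε-transitions
  b|c — 4 ε-transitions
  (b|c)+ — 7 ε-transitions
  (b|c)+·a — 7 ε-transitions
  ((b|c)+·a)? — 10 ε-transitions
  c|b|(c·a·a)?|a|((b|c)+·a)? — 23 ε-transitions

23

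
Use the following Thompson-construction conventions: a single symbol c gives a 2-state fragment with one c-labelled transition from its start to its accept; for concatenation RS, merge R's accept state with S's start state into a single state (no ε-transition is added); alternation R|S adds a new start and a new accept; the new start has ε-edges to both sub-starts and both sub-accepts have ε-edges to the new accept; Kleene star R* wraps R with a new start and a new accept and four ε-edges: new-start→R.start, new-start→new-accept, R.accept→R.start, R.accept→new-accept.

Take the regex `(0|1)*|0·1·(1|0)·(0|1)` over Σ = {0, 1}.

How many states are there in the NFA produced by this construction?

Building bottom-up:
Each of the 8 symbol leaves contributes a 2-state fragment.
  0|1 : 6 states
  (0|1)* : 8 states
  1|0 : 6 states
  0|1 : 6 states
  0·1·(1|0)·(0|1) : 13 states
  (0|1)*|0·1·(1|0)·(0|1) : 23 states

23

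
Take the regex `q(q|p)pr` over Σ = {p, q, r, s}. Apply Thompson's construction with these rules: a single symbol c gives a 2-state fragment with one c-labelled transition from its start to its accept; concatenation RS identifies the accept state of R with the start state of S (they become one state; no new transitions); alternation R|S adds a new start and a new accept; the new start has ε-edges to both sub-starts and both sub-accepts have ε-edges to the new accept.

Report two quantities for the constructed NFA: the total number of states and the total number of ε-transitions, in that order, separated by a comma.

9, 4

Recursing over subexpressions:
Each of the 5 symbol leaves contributes 2 states and 0 ε-transitions.
  q|p = 6 states, 4 ε-transitions
  q(q|p)pr = 9 states, 4 ε-transitions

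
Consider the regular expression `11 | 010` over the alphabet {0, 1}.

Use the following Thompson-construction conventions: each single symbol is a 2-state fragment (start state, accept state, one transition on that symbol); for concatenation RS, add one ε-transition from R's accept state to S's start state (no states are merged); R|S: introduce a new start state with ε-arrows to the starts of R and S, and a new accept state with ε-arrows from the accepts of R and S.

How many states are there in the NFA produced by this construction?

Per subexpression:
Each of the 5 symbol leaves contributes a 2-state fragment.
  11 : 4 states
  010 : 6 states
  11 | 010 : 12 states

12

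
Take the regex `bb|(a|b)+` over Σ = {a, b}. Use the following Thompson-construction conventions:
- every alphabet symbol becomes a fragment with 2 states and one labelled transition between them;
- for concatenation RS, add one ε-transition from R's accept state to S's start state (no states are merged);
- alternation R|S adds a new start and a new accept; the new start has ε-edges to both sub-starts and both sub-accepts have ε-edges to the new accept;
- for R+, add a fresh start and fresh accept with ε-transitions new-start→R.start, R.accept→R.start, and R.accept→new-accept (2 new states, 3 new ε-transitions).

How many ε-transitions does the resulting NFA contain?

12

Recursing over subexpressions:
Each of the 4 symbol leaves contributes 0 ε-transitions.
  bb → 1 ε-transition
  a|b → 4 ε-transitions
  (a|b)+ → 7 ε-transitions
  bb|(a|b)+ → 12 ε-transitions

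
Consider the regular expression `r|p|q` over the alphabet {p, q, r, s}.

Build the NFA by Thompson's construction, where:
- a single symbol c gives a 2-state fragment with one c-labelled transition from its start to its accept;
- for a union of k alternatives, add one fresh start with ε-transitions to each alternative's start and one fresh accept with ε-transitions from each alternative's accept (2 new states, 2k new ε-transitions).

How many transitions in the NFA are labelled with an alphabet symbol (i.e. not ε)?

Recursing over subexpressions:
Each of the 3 symbol leaves contributes exactly 1 symbol transition.
  r|p|q = 3 symbol transitions

3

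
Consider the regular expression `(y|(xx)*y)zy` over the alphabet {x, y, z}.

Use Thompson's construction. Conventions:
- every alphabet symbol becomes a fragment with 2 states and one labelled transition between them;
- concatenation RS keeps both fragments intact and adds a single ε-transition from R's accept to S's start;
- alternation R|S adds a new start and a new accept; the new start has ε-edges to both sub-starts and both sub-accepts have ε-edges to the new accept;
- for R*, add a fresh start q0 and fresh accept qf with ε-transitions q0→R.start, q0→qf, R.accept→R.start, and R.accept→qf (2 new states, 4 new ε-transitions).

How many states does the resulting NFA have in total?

16

Recursing over subexpressions:
Each of the 6 symbol leaves contributes a 2-state fragment.
  xx : 4 states
  (xx)* : 6 states
  (xx)*y : 8 states
  y|(xx)*y : 12 states
  (y|(xx)*y)zy : 16 states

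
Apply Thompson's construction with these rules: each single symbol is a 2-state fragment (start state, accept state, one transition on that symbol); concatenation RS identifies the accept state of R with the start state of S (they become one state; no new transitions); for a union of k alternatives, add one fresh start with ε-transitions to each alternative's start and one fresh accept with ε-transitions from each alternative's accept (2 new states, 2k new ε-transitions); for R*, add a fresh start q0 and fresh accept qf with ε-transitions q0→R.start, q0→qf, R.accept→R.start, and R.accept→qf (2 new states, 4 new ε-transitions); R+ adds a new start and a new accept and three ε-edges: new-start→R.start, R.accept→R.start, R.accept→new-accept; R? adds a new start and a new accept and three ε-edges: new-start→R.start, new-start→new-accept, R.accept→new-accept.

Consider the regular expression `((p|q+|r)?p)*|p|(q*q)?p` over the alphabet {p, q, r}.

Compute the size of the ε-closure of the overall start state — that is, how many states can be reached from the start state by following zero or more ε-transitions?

Compute the ε-closure size of each fragment's start state recursively; a symbol fragment's start has no outgoing ε-edge, so its closure is just itself (size 1).
  q+ — |closure| = 1 + 1 = 2 (the body doesn't accept ε, so the new accept is not reached)
  p|q+|r — new start ε-reaches every alternative's start; none of them accept ε, so the new accept is not reached: |closure| = 1 + 1 + 2 + 1 = 5
  (p|q+|r)? — new start has ε-edges to the inner start and to the new accept, so |closure| = 2 + 5 = 7
  (p|q+|r)?p — |closure| = 7 + (1−1) = 7 (closure spills across the concat boundary because the left factor accepts ε)
  ((p|q+|r)?p)* — the star's fresh start ε-reaches both the body's start and the fresh accept: |closure| = 2 + 7 = 9
  q* — the star's fresh start ε-reaches both the body's start and the fresh accept: |closure| = 2 + 1 = 3
  q*q — the left operand accepts ε, so the closure extends into the next operand (the shared merged state is already counted); |closure| = 3 + (1−1) = 3
  (q*q)? — |closure| = 1 (new start) + 3 (body) + 1 (new accept, via ε) = 5
  (q*q)?p — |closure| = 5 + (1−1) = 5 (closure spills across the concat boundary because the left factor accepts ε)
  ((p|q+|r)?p)*|p|(q*q)?p — |closure| = 1 (new start) + (9 + 1 + 5) + 1 (new accept, since some branch ε-reaches its own accept) = 17

17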